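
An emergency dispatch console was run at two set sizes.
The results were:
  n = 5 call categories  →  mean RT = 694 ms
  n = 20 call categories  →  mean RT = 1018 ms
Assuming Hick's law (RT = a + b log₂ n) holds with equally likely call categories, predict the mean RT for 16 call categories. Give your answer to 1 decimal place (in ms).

With log₂ n on the abscissa the relation is linear; from the two conditions:
  b = (1018 − 694) / (log₂ 20 − log₂ 5) = 324 / (4.3219 − 2.3219) = 162.000 ms/bit
  a = 694 − 162.000 × 2.3219 = 317.848 ms
Then RT(16) = 317.848 + 162.000 × log₂ 16 = 317.848 + 162.000 × 4 ≈ 965.848 ms.

965.8 ms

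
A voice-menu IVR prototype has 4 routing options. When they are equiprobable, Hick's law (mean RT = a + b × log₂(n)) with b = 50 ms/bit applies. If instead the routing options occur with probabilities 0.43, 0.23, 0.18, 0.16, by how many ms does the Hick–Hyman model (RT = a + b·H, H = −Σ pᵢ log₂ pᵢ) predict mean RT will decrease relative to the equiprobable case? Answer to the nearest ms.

The RT saving is b·ΔH. Equiprobable H₀ = log₂(4) = 2.0000 bits; with the given probabilities H = 1.8796 bits.
b·(H₀ − H) = 50 × (2.0000 − 1.8796) = 6.02 ms.

6 ms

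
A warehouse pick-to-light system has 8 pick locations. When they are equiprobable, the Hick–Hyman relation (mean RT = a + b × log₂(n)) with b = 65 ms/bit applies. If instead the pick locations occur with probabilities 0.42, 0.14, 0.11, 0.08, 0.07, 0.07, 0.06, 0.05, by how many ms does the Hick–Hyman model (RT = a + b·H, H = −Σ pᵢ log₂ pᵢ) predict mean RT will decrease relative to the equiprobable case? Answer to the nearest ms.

The RT saving is b·ΔH. Equiprobable H₀ = log₂(8) = 3.0000 bits; with the given probabilities H = 2.5613 bits.
b·(H₀ − H) = 65 × (3.0000 − 2.5613) = 28.52 ms.

29 ms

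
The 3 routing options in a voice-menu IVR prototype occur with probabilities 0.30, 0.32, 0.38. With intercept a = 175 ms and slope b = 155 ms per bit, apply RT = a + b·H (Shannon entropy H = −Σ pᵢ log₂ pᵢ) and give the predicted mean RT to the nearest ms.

420 ms

Entropy contributions −pᵢ log₂ pᵢ: 0.5211, 0.5260, 0.5305; sum H = 1.5776 bits.
RT = a + bH = 175 + 155·1.5776 = 419.52 ms.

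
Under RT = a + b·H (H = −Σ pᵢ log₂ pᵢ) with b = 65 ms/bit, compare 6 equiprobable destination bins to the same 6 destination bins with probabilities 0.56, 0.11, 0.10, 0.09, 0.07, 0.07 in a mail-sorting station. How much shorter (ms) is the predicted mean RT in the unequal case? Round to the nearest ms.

38 ms

The RT saving is b·ΔH. Equiprobable H₀ = log₂(6) = 2.5850 bits; with the given probabilities H = 2.0007 bits.
b·(H₀ − H) = 65 × (2.5850 − 2.0007) = 37.98 ms.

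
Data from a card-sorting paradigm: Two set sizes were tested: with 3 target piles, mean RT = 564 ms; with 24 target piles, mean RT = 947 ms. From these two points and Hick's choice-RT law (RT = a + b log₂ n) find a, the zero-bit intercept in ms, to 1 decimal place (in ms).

Slope: b = (947 − 564) / (log₂ 24 − log₂ 3) = 383/3.0000 = 127.667 ms/bit.
Intercept: a = 564 − 127.667·log₂(3) = 361.653 ms.

361.7 ms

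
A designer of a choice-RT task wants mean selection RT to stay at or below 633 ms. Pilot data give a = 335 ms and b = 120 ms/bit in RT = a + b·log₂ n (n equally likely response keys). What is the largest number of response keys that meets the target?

5

120·log₂ n ≤ 633 − 335 = 298, giving log₂ n ≤ 2.4833 and n ≤ 5.592. The largest whole number is 5.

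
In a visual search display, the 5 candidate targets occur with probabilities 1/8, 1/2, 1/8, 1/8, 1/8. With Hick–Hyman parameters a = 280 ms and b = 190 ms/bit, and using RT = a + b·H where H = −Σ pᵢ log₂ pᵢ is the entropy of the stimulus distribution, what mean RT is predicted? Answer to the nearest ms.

Each term −pᵢ log₂ pᵢ: 0.125·3 + 0.5·1 + 0.125·3 + 0.125·3 + 0.125·3; summed, H = 2.000 bits.
Mean RT = a + bH = 280 + 190·2.000 = 660.00 ms.

660 ms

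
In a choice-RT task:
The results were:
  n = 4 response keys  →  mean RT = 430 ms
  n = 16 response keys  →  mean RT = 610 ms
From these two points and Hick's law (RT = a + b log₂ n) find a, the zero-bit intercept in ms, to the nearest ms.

Slope: b = (610 − 430) / (log₂ 16 − log₂ 4) = 180/2.0000 = 90 ms/bit.
Intercept: a = 430 − 90·log₂(4) = 250.000 ms.

250 ms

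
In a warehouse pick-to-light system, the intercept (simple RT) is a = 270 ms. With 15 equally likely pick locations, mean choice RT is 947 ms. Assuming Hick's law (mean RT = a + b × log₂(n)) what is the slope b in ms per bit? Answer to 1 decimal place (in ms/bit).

15 alternatives carry log₂ 15 = 3.9069 bits; the choice cost is 947 − 270 = 677 ms, so b = 677/3.9069 = 173.284 ms/bit.

173.3 ms/bit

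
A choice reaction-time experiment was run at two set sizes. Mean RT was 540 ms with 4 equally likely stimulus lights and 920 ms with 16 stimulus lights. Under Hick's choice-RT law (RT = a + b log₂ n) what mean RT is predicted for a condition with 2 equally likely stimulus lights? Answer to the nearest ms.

With log₂ n on the abscissa the relation is linear; from the two conditions:
  b = (920 − 540) / (log₂ 16 − log₂ 4) = 380 / (4 − 2) = 190 ms/bit
  a = 540 − 190 × 2 = 160 ms
Then RT(2) = 160 + 190 × log₂ 2 = 160 + 190 × 1 ≈ 350.000 ms.

350 ms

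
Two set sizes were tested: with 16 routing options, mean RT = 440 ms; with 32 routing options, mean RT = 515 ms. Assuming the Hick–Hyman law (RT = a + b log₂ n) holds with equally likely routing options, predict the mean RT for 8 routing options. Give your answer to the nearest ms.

Fit slope and intercept:
  b = (515 − 440) / (log₂ 32 − log₂ 16) = 75 / (5 − 4) = 75 ms/bit
  a = 440 − 75 × 4 = 140 ms
Then RT(8) = 140 + 75 × log₂ 8 = 140 + 75 × 3 ≈ 365.000 ms.

365 ms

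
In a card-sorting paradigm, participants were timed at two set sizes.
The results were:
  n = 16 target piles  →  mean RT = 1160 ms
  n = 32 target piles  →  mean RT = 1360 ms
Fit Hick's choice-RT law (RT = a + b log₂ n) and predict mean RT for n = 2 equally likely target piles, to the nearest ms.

560 ms

Fit slope and intercept:
  b = (1360 − 1160) / (log₂ 32 − log₂ 16) = 200 / (5 − 4) = 200 ms/bit
  a = 1160 − 200 × 4 = 360 ms
Then RT(2) = 360 + 200 × log₂ 2 = 360 + 200 × 1 ≈ 560.000 ms.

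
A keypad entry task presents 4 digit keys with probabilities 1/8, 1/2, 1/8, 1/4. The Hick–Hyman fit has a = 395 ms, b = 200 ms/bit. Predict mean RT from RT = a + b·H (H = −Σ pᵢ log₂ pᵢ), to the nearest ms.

Each term −pᵢ log₂ pᵢ: 0.125·3 + 0.5·1 + 0.125·3 + 0.25·2; summed, H = 1.750 bits.
Mean RT = a + bH = 395 + 200·1.750 = 745.00 ms.

745 ms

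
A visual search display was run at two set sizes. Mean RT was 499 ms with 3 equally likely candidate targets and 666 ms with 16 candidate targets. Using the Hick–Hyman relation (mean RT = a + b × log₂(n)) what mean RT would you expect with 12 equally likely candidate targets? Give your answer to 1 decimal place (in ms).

637.3 ms

Solve the two-equation system in a and b:
  b = (666 − 499) / (log₂ 16 − log₂ 3) = 167 / (4 − 1.5850) = 69.150 ms/bit
  a = 499 − 69.150 × 1.5850 = 389.400 ms
Then RT(12) = 389.400 + 69.150 × log₂ 12 = 389.400 + 69.150 × 3.5850 ≈ 637.300 ms.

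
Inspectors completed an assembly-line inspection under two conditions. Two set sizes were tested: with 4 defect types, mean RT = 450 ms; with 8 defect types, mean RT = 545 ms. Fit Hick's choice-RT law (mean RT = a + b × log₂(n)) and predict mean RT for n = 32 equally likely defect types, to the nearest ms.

With log₂ n on the abscissa the relation is linear; from the two conditions:
  b = (545 − 450) / (log₂ 8 − log₂ 4) = 95 / (3 − 2) = 95 ms/bit
  a = 450 − 95 × 2 = 260 ms
Then RT(32) = 260 + 95 × log₂ 32 = 260 + 95 × 5 ≈ 735.000 ms.

735 ms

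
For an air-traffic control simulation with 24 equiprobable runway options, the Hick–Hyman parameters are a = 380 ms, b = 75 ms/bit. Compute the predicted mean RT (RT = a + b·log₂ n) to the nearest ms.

724 ms

log₂(24) = 4.5850 bits, so RT = 380 + 75 × 4.5850 ≈ 723.872 ms.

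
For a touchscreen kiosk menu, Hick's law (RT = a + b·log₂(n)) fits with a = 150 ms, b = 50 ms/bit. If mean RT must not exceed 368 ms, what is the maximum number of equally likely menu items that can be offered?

50·log₂ n ≤ 368 − 150 = 218, giving log₂ n ≤ 4.3600 and n ≤ 20.535. The largest whole number is 20.

20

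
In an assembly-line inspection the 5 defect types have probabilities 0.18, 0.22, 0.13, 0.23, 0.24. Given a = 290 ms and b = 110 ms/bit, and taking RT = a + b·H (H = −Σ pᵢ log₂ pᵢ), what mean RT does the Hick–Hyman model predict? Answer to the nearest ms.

Entropy contributions −pᵢ log₂ pᵢ: 0.4453, 0.4806, 0.3826, 0.4877, 0.4941; sum H = 2.2903 bits.
RT = a + bH = 290 + 110·2.2903 = 541.94 ms.

542 ms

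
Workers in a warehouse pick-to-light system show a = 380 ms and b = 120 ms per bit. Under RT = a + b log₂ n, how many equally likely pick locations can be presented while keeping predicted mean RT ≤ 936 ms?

24

Information budget: (936 − 380)/120 = 4.6333 bits, so n ≤ 2^4.6333 = 24.818 → at most 24.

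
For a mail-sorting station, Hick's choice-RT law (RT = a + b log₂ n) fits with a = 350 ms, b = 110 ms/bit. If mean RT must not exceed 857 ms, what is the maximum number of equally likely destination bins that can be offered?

Information budget: (857 − 350)/110 = 4.6091 bits, so n ≤ 2^4.6091 = 24.405 → at most 24.

24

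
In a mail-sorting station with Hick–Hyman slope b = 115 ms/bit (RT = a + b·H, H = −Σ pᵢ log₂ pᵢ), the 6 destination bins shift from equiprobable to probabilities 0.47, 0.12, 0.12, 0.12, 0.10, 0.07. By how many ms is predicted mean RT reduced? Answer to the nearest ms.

43 ms

The RT saving is b·ΔH. Equiprobable H₀ = log₂(6) = 2.5850 bits; with the given probabilities H = 2.2139 bits.
b·(H₀ − H) = 115 × (2.5850 − 2.2139) = 42.67 ms.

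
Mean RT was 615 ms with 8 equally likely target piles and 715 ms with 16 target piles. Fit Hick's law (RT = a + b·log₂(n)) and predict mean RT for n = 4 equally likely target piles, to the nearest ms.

515 ms

Solve the two-equation system in a and b:
  b = (715 − 615) / (log₂ 16 − log₂ 8) = 100 / (4 − 3) = 100 ms/bit
  a = 615 − 100 × 3 = 315 ms
Then RT(4) = 315 + 100 × log₂ 4 = 315 + 100 × 2 ≈ 515.000 ms.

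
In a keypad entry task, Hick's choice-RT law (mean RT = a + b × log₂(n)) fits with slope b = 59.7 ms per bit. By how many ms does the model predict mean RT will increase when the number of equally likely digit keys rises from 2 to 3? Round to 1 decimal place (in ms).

34.9 ms

Only the slope matters, since a is common to both: ΔRT = b·log₂(n₂/n₁).
log₂(3) − log₂(2) = 1.5850 − 1 = 0.5850.
ΔRT = 59.7 × 0.5850 = 34.922 ms.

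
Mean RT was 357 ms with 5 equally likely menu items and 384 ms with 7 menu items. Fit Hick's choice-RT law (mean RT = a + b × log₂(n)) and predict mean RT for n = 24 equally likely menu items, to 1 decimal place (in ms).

482.9 ms

Solve the two-equation system in a and b:
  b = (384 − 357) / (log₂ 7 − log₂ 5) = 27 / (2.8074 − 2.3219) = 55.621 ms/bit
  a = 357 − 55.621 × 2.3219 = 227.852 ms
Then RT(24) = 227.852 + 55.621 × log₂ 24 = 227.852 + 55.621 × 4.5850 ≈ 482.873 ms.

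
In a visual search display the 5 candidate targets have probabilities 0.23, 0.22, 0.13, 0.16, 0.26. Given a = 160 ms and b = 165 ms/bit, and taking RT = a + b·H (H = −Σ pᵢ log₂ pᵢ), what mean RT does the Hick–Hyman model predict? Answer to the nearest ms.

Entropy contributions −pᵢ log₂ pᵢ: 0.4877, 0.4806, 0.3826, 0.4230, 0.5053; sum H = 2.2792 bits.
RT = a + bH = 160 + 165·2.2792 = 536.07 ms.

536 ms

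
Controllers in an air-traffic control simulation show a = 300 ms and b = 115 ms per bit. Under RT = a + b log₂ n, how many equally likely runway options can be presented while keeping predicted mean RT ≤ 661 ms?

Information budget: (661 − 300)/115 = 3.1391 bits, so n ≤ 2^3.1391 = 8.810 → at most 8.

8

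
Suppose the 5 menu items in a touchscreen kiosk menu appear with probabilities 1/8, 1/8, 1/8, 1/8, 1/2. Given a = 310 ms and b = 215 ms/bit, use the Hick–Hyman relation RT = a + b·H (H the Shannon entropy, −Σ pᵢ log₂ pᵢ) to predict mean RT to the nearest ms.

740 ms

H = −Σ pᵢ log₂ pᵢ = 0.125·3 + 0.125·3 + 0.125·3 + 0.125·3 + 0.5·1 = 2.000 bits.
RT = 310 + 215 × 2.000 = 740.00 ms.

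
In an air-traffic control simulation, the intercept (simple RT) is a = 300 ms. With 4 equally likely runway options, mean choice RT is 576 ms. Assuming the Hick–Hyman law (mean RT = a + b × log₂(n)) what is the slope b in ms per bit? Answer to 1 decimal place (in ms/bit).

138.0 ms/bit

4 alternatives carry log₂ 4 = 2 bits; the choice cost is 576 − 300 = 276 ms, so b = 276/2 = 138.000 ms/bit.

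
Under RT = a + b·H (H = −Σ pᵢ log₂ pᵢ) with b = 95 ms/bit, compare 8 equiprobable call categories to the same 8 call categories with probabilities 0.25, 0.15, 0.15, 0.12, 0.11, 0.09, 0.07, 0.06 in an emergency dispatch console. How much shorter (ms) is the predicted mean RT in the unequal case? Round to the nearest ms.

13 ms

The RT saving is b·ΔH. Equiprobable H₀ = log₂(8) = 3.0000 bits; with the given probabilities H = 2.8632 bits.
b·(H₀ − H) = 95 × (3.0000 − 2.8632) = 13.00 ms.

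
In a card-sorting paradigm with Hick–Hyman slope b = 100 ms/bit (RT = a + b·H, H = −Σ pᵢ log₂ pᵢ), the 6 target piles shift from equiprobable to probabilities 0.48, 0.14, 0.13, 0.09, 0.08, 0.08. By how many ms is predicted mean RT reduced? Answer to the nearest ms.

40 ms

The RT saving is b·ΔH. Equiprobable H₀ = log₂(6) = 2.5850 bits; with the given probabilities H = 2.1837 bits.
b·(H₀ − H) = 100 × (2.5850 − 2.1837) = 40.13 ms.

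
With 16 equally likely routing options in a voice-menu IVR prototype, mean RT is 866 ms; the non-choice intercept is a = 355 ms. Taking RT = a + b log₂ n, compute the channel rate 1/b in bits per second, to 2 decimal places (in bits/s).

7.83 bits/s

Choice component = 866 − 355 = 511 ms over log₂(16) = 4 bits.
b = 511 / 4 = 127.750 ms/bit, so 1/b = 7.828 bits/s.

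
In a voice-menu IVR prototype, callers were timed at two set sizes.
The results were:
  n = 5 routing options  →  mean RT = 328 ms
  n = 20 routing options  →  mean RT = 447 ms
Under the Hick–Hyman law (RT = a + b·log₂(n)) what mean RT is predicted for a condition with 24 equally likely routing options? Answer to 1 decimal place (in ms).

Fit slope and intercept:
  b = (447 − 328) / (log₂ 20 − log₂ 5) = 119 / (4.3219 − 2.3219) = 59.500 ms/bit
  a = 328 − 59.500 × 2.3219 = 189.845 ms
Then RT(24) = 189.845 + 59.500 × log₂ 24 = 189.845 + 59.500 × 4.5850 ≈ 462.651 ms.

462.7 ms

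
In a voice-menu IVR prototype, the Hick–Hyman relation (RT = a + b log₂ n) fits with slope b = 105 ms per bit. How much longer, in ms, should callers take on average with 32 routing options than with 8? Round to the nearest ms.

ΔRT = (a + b log₂ n₂) − (a + b log₂ n₁) = b·(log₂ n₂ − log₂ n₁).
log₂(32) − log₂(8) = log₂(32/8) = log₂(4) = 2.
ΔRT = 105 × 2.0000 = 210.000 ms.

210 ms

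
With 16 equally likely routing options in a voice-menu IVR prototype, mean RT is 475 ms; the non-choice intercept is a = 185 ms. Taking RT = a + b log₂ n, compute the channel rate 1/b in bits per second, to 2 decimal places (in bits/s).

13.79 bits/s

Choice component = 475 − 185 = 290 ms over log₂(16) = 4 bits.
b = 290 / 4 = 72.500 ms/bit, so 1/b = 13.793 bits/s.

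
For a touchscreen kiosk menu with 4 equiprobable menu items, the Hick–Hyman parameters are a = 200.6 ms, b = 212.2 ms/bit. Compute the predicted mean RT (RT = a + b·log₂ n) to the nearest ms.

log₂(4) = 2 bits, so RT = 200.6 + 212.2 × 2 ≈ 625.000 ms.

625 ms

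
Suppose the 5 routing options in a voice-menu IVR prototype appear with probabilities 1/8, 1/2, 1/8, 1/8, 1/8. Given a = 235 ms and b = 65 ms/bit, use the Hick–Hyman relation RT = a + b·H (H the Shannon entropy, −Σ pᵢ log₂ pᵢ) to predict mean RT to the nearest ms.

Each term −pᵢ log₂ pᵢ: 0.125·3 + 0.5·1 + 0.125·3 + 0.125·3 + 0.125·3; summed, H = 2.000 bits.
Mean RT = a + bH = 235 + 65·2.000 = 365.00 ms.

365 ms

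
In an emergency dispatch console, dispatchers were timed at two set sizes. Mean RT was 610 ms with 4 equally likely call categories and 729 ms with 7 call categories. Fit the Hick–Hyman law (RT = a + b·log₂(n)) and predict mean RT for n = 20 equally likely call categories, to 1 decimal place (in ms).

RT is linear in log₂ n, so two points fix the line:
  b = (729 − 610) / (log₂ 7 − log₂ 4) = 119 / (2.8074 − 2) = 147.395 ms/bit
  a = 610 − 147.395 × 2 = 315.210 ms
Then RT(20) = 315.210 + 147.395 × log₂ 20 = 315.210 + 147.395 × 4.3219 ≈ 952.240 ms.

952.2 ms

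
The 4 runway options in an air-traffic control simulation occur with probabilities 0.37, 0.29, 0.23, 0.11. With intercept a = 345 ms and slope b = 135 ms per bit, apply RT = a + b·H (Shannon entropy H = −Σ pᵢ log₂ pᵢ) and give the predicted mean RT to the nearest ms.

600 ms

H = 0.37·log₂(1/0.37) + 0.29·log₂(1/0.29) + 0.23·log₂(1/0.23) + 0.11·log₂(1/0.11) = 1.8866 bits.
RT = 345 + 135 × 1.8866 = 599.69 ms.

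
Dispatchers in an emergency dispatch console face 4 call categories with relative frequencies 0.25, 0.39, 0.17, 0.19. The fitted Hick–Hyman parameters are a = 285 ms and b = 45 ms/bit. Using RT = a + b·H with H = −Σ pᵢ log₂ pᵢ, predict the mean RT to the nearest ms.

Entropy contributions −pᵢ log₂ pᵢ: 0.5000, 0.5298, 0.4346, 0.4552; sum H = 1.9196 bits.
RT = a + bH = 285 + 45·1.9196 = 371.38 ms.

371 ms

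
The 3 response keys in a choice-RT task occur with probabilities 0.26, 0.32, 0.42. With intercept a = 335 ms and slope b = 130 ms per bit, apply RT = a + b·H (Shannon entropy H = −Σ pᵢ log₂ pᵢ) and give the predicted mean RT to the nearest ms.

Entropy contributions −pᵢ log₂ pᵢ: 0.5053, 0.5260, 0.5256; sum H = 1.5570 bits.
RT = a + bH = 335 + 130·1.5570 = 537.41 ms.

537 ms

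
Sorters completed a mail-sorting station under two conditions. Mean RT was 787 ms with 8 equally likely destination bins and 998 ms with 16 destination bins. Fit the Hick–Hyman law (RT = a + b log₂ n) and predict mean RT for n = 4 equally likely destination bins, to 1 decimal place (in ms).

576.0 ms

Fit slope and intercept:
  b = (998 − 787) / (log₂ 16 − log₂ 8) = 211 / (4 − 3) = 211.000 ms/bit
  a = 787 − 211.000 × 3 = 154.000 ms
Then RT(4) = 154.000 + 211.000 × log₂ 4 = 154.000 + 211.000 × 2 ≈ 576.000 ms.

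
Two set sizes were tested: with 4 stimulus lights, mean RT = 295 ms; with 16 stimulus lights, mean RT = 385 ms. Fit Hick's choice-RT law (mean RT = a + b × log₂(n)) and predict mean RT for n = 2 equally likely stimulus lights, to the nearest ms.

250 ms

Fit slope and intercept:
  b = (385 − 295) / (log₂ 16 − log₂ 4) = 90 / (4 − 2) = 45 ms/bit
  a = 295 − 45 × 2 = 205 ms
Then RT(2) = 205 + 45 × log₂ 2 = 205 + 45 × 1 ≈ 250.000 ms.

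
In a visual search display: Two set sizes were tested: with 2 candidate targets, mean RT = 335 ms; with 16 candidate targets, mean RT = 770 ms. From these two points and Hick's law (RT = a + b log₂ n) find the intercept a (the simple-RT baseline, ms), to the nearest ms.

The slope on a log₂ axis is (770 − 335) / (4 − 1) = 145 ms/bit.
Intercept: a = 335 − 145·log₂(2) = 190.000 ms.

190 ms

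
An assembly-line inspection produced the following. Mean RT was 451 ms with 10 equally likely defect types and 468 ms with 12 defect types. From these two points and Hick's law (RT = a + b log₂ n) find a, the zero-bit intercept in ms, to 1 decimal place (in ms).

236.3 ms

Slope: b = (468 − 451) / (log₂ 12 − log₂ 10) = 17/0.2630 = 64.630 ms/bit.
a = RT₁ − b·log₂ n₁ = 451 − 64.630 × 3.3219 = 236.303 ms.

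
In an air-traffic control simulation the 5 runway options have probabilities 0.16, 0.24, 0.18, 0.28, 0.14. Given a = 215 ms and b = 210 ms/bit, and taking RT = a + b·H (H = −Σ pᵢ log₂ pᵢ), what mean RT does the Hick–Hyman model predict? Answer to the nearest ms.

H = 0.16·log₂(1/0.16) + 0.24·log₂(1/0.24) + 0.18·log₂(1/0.18) + 0.28·log₂(1/0.28) + 0.14·log₂(1/0.14) = 2.2738 bits.
RT = 215 + 210 × 2.2738 = 692.50 ms.

692 ms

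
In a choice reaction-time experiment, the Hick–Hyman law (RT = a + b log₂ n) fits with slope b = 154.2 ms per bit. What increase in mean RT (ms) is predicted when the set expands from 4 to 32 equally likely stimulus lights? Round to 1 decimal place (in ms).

ΔRT = (a + b log₂ n₂) − (a + b log₂ n₁) = b·(log₂ n₂ − log₂ n₁).
log₂(32) − log₂(4) = log₂(32/4) = log₂(8) = 3.
ΔRT = 154.2 × 3.0000 = 462.600 ms.

462.6 ms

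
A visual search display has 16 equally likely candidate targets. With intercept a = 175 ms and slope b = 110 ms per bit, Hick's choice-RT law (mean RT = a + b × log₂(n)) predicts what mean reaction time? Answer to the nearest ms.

log₂(16) = 4 bits, so RT = 175 + 110 × 4 ≈ 615.000 ms.

615 ms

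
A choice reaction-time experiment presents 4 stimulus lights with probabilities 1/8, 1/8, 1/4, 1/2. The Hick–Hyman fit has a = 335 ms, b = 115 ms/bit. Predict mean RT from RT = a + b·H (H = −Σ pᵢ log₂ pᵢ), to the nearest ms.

H = −Σ pᵢ log₂ pᵢ = 0.125·3 + 0.125·3 + 0.25·2 + 0.5·1 = 1.750 bits.
RT = 335 + 115 × 1.750 = 536.25 ms.

536 ms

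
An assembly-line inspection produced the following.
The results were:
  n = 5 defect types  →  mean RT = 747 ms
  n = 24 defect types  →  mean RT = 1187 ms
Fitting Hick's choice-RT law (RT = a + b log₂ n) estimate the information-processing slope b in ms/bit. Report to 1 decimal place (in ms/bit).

The slope on a log₂ axis is (1187 − 747) / (4.5850 − 2.3219) = 194.429 ms/bit.

194.4 ms/bit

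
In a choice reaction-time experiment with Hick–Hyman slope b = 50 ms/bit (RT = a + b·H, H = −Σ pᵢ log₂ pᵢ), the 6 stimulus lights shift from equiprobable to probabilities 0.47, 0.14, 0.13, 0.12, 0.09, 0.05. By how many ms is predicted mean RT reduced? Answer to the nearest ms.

20 ms

Equiprobable entropy H₀ = log₂ 6 = 2.5850 bits.
Skewed entropy H = −Σ pᵢ log₂ pᵢ = 2.1875 bits.
ΔRT = b·(H₀ − H) = 50 × 0.3974 = 19.87 ms.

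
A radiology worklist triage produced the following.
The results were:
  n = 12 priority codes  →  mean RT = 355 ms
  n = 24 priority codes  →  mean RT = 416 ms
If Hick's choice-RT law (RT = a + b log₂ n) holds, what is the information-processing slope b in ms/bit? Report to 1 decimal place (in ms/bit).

61.0 ms/bit

b = (RT₂ − RT₁)/(log₂ n₂ − log₂ n₁) = (416 − 355)/(4.5850 − 3.5850) = 61.000 ms/bit.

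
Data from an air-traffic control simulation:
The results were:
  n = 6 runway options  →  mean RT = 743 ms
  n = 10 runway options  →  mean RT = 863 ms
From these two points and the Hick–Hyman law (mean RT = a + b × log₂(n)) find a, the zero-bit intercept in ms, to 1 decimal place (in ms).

322.1 ms

The slope on a log₂ axis is (863 − 743) / (3.3219 − 2.5850) = 162.830 ms/bit.
a = RT₁ − b·log₂ n₁ = 743 − 162.830 × 2.5850 = 322.091 ms.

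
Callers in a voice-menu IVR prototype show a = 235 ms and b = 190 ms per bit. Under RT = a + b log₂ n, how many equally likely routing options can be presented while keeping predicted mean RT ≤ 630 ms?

4

190·log₂ n ≤ 630 − 235 = 395, giving log₂ n ≤ 2.0789 and n ≤ 4.225. The largest whole number is 4.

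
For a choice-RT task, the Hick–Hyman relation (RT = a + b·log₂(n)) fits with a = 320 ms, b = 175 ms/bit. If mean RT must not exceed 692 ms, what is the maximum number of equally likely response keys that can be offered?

Set 320 + 175·log₂ n ≤ 692 → log₂ n ≤ (692 − 320)/175 = 2.1257.
So n ≤ 2^2.1257 = 4.364; the largest integer n is 4.

4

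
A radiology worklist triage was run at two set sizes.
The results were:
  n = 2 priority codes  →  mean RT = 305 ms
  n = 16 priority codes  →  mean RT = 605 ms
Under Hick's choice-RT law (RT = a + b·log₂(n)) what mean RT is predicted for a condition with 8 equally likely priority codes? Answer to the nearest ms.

With log₂ n on the abscissa the relation is linear; from the two conditions:
  b = (605 − 305) / (log₂ 16 − log₂ 2) = 300 / (4 − 1) = 100 ms/bit
  a = 305 − 100 × 1 = 205 ms
Then RT(8) = 205 + 100 × log₂ 8 = 205 + 100 × 3 ≈ 505.000 ms.

505 ms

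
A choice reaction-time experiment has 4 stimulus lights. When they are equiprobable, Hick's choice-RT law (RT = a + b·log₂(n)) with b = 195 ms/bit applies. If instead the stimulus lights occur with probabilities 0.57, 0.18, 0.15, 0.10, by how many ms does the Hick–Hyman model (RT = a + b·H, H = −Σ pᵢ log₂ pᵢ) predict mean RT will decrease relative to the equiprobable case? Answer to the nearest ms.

68 ms

Equiprobable entropy H₀ = log₂ 4 = 2.0000 bits.
Skewed entropy H = −Σ pᵢ log₂ pᵢ = 1.6503 bits.
ΔRT = b·(H₀ − H) = 195 × 0.3497 = 68.19 ms.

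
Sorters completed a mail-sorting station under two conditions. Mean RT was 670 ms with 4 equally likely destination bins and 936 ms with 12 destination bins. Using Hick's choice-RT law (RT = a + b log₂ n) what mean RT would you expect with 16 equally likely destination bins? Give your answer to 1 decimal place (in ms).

RT is linear in log₂ n, so two points fix the line:
  b = (936 − 670) / (log₂ 12 − log₂ 4) = 266 / (3.5850 − 2) = 167.827 ms/bit
  a = 670 − 167.827 × 2 = 334.345 ms
Then RT(16) = 334.345 + 167.827 × log₂ 16 = 334.345 + 167.827 × 4 ≈ 1005.655 ms.

1005.7 ms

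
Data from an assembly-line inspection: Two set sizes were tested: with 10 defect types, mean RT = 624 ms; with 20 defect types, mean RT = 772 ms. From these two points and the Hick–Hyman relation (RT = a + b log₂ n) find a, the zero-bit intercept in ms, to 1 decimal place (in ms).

Slope: b = (772 − 624) / (log₂ 20 − log₂ 10) = 148/1.0000 = 148.000 ms/bit.
a = RT₁ − b·log₂ n₁ = 624 − 148.000 × 3.3219 = 132.355 ms.

132.4 ms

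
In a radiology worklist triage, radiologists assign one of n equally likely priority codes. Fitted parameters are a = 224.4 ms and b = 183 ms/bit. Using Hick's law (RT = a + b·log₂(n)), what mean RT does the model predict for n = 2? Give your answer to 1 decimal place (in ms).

407.4 ms

log₂(2) = 1 bits, so RT = 224.4 + 183 × 1 ≈ 407.400 ms.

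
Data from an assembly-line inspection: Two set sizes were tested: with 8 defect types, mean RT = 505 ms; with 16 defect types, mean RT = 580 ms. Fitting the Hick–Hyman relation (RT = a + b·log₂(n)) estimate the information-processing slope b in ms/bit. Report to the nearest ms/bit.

75 ms/bit

The slope on a log₂ axis is (580 − 505) / (4 − 3) = 75 ms/bit.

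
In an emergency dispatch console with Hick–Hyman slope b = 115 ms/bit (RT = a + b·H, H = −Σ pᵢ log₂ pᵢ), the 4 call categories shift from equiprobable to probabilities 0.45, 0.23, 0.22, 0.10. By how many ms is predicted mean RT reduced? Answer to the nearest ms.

The RT saving is b·ΔH. Equiprobable H₀ = log₂(4) = 2.0000 bits; with the given probabilities H = 1.8188 bits.
b·(H₀ − H) = 115 × (2.0000 − 1.8188) = 20.83 ms.

21 ms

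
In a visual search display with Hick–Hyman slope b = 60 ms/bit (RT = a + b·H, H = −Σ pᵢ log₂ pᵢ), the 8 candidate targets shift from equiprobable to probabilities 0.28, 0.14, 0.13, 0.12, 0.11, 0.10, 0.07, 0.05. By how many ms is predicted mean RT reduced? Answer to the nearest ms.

10 ms

The RT saving is b·ΔH. Equiprobable H₀ = log₂(8) = 3.0000 bits; with the given probabilities H = 2.8282 bits.
b·(H₀ − H) = 60 × (3.0000 − 2.8282) = 10.31 ms.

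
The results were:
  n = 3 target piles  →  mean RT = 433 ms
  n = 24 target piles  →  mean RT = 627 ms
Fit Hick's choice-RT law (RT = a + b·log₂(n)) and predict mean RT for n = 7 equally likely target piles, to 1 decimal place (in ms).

512.0 ms

With log₂ n on the abscissa the relation is linear; from the two conditions:
  b = (627 − 433) / (log₂ 24 − log₂ 3) = 194 / (4.5850 − 1.5850) = 64.667 ms/bit
  a = 433 − 64.667 × 1.5850 = 330.506 ms
Then RT(7) = 330.506 + 64.667 × log₂ 7 = 330.506 + 64.667 × 2.8074 ≈ 512.048 ms.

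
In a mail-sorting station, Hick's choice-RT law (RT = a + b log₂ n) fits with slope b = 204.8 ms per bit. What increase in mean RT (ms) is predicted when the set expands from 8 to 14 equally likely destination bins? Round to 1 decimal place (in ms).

Only the slope matters, since a is common to both: ΔRT = b·log₂(n₂/n₁).
log₂(14) − log₂(8) = 3.8074 − 3 = 0.8074.
ΔRT = 204.8 × 0.8074 = 165.346 ms.

165.3 ms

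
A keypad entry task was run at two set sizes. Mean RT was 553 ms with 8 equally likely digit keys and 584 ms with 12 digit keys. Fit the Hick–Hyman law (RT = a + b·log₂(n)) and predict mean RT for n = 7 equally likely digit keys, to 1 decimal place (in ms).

Solve the two-equation system in a and b:
  b = (584 − 553) / (log₂ 12 − log₂ 8) = 31 / (3.5850 − 3) = 52.995 ms/bit
  a = 553 − 52.995 × 3 = 394.015 ms
Then RT(7) = 394.015 + 52.995 × log₂ 7 = 394.015 + 52.995 × 2.8074 ≈ 542.791 ms.

542.8 ms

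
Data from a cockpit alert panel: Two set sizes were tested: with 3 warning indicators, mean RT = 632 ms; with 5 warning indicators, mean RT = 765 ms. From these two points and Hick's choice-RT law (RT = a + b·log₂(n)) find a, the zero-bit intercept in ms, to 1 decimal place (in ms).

Slope: b = (765 − 632) / (log₂ 5 − log₂ 3) = 133/0.7370 = 180.470 ms/bit.
Intercept: a = 632 − 180.470·log₂(3) = 345.962 ms.

346.0 ms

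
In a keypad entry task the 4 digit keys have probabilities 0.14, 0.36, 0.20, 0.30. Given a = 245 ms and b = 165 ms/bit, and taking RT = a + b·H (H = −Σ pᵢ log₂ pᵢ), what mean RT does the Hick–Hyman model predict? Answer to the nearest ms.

561 ms

H = 0.14·log₂(1/0.14) + 0.36·log₂(1/0.36) + 0.20·log₂(1/0.20) + 0.30·log₂(1/0.30) = 1.9132 bits.
RT = 245 + 165 × 1.9132 = 560.68 ms.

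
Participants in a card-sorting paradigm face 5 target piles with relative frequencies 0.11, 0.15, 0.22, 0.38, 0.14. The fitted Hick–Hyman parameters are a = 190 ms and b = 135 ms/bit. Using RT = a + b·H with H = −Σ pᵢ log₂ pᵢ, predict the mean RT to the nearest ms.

H = 0.11·log₂(1/0.11) + 0.15·log₂(1/0.15) + 0.22·log₂(1/0.22) + 0.38·log₂(1/0.38) + 0.14·log₂(1/0.14) = 2.1690 bits.
RT = 190 + 135 × 2.1690 = 482.81 ms.

483 ms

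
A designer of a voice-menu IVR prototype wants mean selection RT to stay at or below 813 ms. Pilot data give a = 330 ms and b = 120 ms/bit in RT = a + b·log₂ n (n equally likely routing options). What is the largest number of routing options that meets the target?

16

Information budget: (813 − 330)/120 = 4.0250 bits, so n ≤ 2^4.0250 = 16.280 → at most 16.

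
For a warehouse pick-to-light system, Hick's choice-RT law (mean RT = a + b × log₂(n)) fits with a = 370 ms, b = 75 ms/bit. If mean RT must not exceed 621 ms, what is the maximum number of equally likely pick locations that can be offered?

75·log₂ n ≤ 621 − 370 = 251, giving log₂ n ≤ 3.3467 and n ≤ 10.173. The largest whole number is 10.

10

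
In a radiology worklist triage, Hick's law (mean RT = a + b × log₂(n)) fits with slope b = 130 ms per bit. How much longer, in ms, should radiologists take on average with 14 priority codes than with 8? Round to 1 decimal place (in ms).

105.0 ms

The intercept a cancels: ΔRT = b·(log₂ n₂ − log₂ n₁) = b·log₂(n₂/n₁).
log₂(14) − log₂(8) = 3.8074 − 3 = 0.8074.
ΔRT = 130 × 0.8074 = 104.956 ms.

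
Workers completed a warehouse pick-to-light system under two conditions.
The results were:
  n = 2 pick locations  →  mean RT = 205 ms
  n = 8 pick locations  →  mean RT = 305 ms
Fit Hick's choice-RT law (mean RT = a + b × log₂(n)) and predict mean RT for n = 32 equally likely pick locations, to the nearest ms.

With log₂ n on the abscissa the relation is linear; from the two conditions:
  b = (305 − 205) / (log₂ 8 − log₂ 2) = 100 / (3 − 1) = 50 ms/bit
  a = 205 − 50 × 1 = 155 ms
Then RT(32) = 155 + 50 × log₂ 32 = 155 + 50 × 5 ≈ 405.000 ms.

405 ms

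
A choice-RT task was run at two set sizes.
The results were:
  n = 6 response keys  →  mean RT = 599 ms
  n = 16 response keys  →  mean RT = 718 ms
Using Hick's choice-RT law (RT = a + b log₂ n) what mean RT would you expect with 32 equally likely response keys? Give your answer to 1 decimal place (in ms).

Solve the two-equation system in a and b:
  b = (718 − 599) / (log₂ 16 − log₂ 6) = 119 / (4 − 2.5850) = 84.097 ms/bit
  a = 599 − 84.097 × 2.5850 = 381.613 ms
Then RT(32) = 381.613 + 84.097 × log₂ 32 = 381.613 + 84.097 × 5 ≈ 802.097 ms.

802.1 ms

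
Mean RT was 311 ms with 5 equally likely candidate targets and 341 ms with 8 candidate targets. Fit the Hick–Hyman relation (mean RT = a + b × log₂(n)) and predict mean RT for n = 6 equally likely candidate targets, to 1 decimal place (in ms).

322.6 ms

Fit slope and intercept:
  b = (341 − 311) / (log₂ 8 − log₂ 5) = 30 / (3 − 2.3219) = 44.243 ms/bit
  a = 311 − 44.243 × 2.3219 = 208.271 ms
Then RT(6) = 208.271 + 44.243 × log₂ 6 = 208.271 + 44.243 × 2.5850 ≈ 322.637 ms.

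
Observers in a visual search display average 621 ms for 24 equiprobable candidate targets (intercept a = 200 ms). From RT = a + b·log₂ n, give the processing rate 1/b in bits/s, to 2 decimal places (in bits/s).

b = (621 − 200)/log₂ 24 = 421/4.5850 = 91.822 ms per bit = 0.09182 s/bit; the reciprocal is 10.891 bits/s.

10.89 bits/s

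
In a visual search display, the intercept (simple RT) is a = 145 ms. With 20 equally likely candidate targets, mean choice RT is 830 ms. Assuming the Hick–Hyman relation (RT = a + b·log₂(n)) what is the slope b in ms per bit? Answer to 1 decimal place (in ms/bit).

b = (830 − 145) / log₂(20) = 685 / 4.3219 = 158.494 ms/bit.

158.5 ms/bit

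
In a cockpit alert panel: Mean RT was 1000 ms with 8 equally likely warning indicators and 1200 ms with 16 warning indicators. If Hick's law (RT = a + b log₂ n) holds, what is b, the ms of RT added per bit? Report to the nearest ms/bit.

200 ms/bit

b = (RT₂ − RT₁)/(log₂ n₂ − log₂ n₁) = (1200 − 1000)/(4 − 3) = 200 ms/bit.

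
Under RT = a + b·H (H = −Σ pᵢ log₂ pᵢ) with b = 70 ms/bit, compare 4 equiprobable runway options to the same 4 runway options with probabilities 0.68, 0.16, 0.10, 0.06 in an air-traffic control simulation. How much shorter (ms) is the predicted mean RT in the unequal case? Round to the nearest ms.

The RT saving is b·ΔH. Equiprobable H₀ = log₂(4) = 2.0000 bits; with the given probabilities H = 1.3771 bits.
b·(H₀ − H) = 70 × (2.0000 − 1.3771) = 43.60 ms.

44 ms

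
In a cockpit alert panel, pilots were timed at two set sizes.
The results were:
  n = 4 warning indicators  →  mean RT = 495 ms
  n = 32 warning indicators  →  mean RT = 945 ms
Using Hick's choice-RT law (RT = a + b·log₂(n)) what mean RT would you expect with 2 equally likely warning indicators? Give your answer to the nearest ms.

345 ms

With log₂ n on the abscissa the relation is linear; from the two conditions:
  b = (945 − 495) / (log₂ 32 − log₂ 4) = 450 / (5 − 2) = 150 ms/bit
  a = 495 − 150 × 2 = 195 ms
Then RT(2) = 195 + 150 × log₂ 2 = 195 + 150 × 1 ≈ 345.000 ms.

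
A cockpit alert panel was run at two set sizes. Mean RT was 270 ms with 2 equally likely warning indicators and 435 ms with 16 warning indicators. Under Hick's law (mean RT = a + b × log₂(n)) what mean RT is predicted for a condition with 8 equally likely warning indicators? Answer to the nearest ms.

With log₂ n on the abscissa the relation is linear; from the two conditions:
  b = (435 − 270) / (log₂ 16 − log₂ 2) = 165 / (4 − 1) = 55 ms/bit
  a = 270 − 55 × 1 = 215 ms
Then RT(8) = 215 + 55 × log₂ 8 = 215 + 55 × 3 ≈ 380.000 ms.

380 ms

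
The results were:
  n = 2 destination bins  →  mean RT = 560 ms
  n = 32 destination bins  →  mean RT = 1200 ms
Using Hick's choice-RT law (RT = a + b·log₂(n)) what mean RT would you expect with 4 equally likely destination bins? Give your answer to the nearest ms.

RT is linear in log₂ n, so two points fix the line:
  b = (1200 − 560) / (log₂ 32 − log₂ 2) = 640 / (5 − 1) = 160 ms/bit
  a = 560 − 160 × 1 = 400 ms
Then RT(4) = 400 + 160 × log₂ 4 = 400 + 160 × 2 ≈ 720.000 ms.

720 ms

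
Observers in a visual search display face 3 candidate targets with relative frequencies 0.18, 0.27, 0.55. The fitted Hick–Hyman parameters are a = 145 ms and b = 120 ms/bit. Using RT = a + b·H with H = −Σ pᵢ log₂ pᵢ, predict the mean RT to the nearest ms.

317 ms

Entropy contributions −pᵢ log₂ pᵢ: 0.4453, 0.5100, 0.4744; sum H = 1.4297 bits.
RT = a + bH = 145 + 120·1.4297 = 316.56 ms.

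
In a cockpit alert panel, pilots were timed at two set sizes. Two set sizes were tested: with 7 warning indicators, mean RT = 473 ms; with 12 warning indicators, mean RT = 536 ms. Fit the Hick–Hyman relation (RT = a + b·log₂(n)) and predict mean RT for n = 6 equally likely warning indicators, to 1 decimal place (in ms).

455.0 ms

RT is linear in log₂ n, so two points fix the line:
  b = (536 − 473) / (log₂ 12 − log₂ 7) = 63 / (3.5850 − 2.8074) = 81.018 ms/bit
  a = 473 − 81.018 × 2.8074 = 245.554 ms
Then RT(6) = 245.554 + 81.018 × log₂ 6 = 245.554 + 81.018 × 2.5850 ≈ 454.982 ms.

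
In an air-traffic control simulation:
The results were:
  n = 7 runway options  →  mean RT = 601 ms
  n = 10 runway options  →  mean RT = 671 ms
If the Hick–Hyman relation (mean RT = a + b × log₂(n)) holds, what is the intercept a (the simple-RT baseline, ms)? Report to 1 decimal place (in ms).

Slope: b = (671 − 601) / (log₂ 10 − log₂ 7) = 70/0.5146 = 136.035 ms/bit.
a = RT₁ − b·log₂ n₁ = 601 − 136.035 × 2.8074 = 219.101 ms.

219.1 ms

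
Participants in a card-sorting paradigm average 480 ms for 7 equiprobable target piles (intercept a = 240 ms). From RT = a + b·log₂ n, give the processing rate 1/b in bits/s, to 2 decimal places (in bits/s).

11.70 bits/s

b = (480 − 240)/log₂ 7 = 240/2.8074 = 85.490 ms per bit = 0.08549 s/bit; the reciprocal is 11.697 bits/s.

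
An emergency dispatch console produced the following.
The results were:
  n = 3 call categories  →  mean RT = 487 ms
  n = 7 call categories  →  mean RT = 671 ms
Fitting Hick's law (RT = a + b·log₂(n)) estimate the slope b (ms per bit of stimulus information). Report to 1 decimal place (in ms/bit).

b = (RT₂ − RT₁)/(log₂ n₂ − log₂ n₁) = (671 − 487)/(2.8074 − 1.5850) = 150.524 ms/bit.

150.5 ms/bit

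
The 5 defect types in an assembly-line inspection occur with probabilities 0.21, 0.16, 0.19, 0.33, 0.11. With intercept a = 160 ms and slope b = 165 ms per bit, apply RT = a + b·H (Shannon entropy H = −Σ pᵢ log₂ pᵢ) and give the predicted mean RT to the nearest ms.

528 ms

H = 0.21·log₂(1/0.21) + 0.16·log₂(1/0.16) + 0.19·log₂(1/0.19) + 0.33·log₂(1/0.33) + 0.11·log₂(1/0.11) = 2.2292 bits.
RT = 160 + 165 × 2.2292 = 527.81 ms.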